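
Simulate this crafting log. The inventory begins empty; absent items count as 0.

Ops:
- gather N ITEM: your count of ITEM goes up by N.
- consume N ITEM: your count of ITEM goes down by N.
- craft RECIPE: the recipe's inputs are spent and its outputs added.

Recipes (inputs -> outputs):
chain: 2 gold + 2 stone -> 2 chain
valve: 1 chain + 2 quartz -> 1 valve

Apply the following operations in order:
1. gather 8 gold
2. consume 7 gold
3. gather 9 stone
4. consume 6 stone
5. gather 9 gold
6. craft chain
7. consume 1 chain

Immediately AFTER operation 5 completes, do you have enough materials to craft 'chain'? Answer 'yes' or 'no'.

Answer: yes

Derivation:
After 1 (gather 8 gold): gold=8
After 2 (consume 7 gold): gold=1
After 3 (gather 9 stone): gold=1 stone=9
After 4 (consume 6 stone): gold=1 stone=3
After 5 (gather 9 gold): gold=10 stone=3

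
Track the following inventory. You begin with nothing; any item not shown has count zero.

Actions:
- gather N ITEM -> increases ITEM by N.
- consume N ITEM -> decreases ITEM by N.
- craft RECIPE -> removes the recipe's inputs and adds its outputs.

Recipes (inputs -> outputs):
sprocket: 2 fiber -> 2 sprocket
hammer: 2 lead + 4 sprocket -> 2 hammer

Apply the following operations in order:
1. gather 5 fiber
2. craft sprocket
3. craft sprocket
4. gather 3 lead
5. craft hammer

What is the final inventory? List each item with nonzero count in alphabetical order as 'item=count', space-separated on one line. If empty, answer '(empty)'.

After 1 (gather 5 fiber): fiber=5
After 2 (craft sprocket): fiber=3 sprocket=2
After 3 (craft sprocket): fiber=1 sprocket=4
After 4 (gather 3 lead): fiber=1 lead=3 sprocket=4
After 5 (craft hammer): fiber=1 hammer=2 lead=1

Answer: fiber=1 hammer=2 lead=1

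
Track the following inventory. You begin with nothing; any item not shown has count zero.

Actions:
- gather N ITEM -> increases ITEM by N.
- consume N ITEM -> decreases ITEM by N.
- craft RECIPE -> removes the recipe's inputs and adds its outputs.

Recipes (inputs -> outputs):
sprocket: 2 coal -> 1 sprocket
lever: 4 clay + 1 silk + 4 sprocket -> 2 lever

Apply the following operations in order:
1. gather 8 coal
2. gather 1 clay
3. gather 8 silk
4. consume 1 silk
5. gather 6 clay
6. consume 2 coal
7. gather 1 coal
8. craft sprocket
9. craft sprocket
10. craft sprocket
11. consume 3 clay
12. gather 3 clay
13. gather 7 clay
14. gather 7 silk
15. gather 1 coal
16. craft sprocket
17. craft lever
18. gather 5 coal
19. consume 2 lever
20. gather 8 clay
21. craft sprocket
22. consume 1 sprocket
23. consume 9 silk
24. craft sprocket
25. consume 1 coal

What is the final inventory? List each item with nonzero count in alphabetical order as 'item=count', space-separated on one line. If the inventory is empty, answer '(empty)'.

After 1 (gather 8 coal): coal=8
After 2 (gather 1 clay): clay=1 coal=8
After 3 (gather 8 silk): clay=1 coal=8 silk=8
After 4 (consume 1 silk): clay=1 coal=8 silk=7
After 5 (gather 6 clay): clay=7 coal=8 silk=7
After 6 (consume 2 coal): clay=7 coal=6 silk=7
After 7 (gather 1 coal): clay=7 coal=7 silk=7
After 8 (craft sprocket): clay=7 coal=5 silk=7 sprocket=1
After 9 (craft sprocket): clay=7 coal=3 silk=7 sprocket=2
After 10 (craft sprocket): clay=7 coal=1 silk=7 sprocket=3
After 11 (consume 3 clay): clay=4 coal=1 silk=7 sprocket=3
After 12 (gather 3 clay): clay=7 coal=1 silk=7 sprocket=3
After 13 (gather 7 clay): clay=14 coal=1 silk=7 sprocket=3
After 14 (gather 7 silk): clay=14 coal=1 silk=14 sprocket=3
After 15 (gather 1 coal): clay=14 coal=2 silk=14 sprocket=3
After 16 (craft sprocket): clay=14 silk=14 sprocket=4
After 17 (craft lever): clay=10 lever=2 silk=13
After 18 (gather 5 coal): clay=10 coal=5 lever=2 silk=13
After 19 (consume 2 lever): clay=10 coal=5 silk=13
After 20 (gather 8 clay): clay=18 coal=5 silk=13
After 21 (craft sprocket): clay=18 coal=3 silk=13 sprocket=1
After 22 (consume 1 sprocket): clay=18 coal=3 silk=13
After 23 (consume 9 silk): clay=18 coal=3 silk=4
After 24 (craft sprocket): clay=18 coal=1 silk=4 sprocket=1
After 25 (consume 1 coal): clay=18 silk=4 sprocket=1

Answer: clay=18 silk=4 sprocket=1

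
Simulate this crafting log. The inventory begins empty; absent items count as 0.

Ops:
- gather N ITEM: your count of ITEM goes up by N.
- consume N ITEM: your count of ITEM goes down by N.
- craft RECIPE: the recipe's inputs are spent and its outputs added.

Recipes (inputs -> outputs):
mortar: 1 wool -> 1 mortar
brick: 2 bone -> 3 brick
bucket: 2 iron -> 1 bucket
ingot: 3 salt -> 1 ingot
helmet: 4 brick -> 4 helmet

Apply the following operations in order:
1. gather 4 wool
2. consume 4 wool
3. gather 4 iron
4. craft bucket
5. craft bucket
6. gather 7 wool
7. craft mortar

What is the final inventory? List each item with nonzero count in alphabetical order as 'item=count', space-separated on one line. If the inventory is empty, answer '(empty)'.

Answer: bucket=2 mortar=1 wool=6

Derivation:
After 1 (gather 4 wool): wool=4
After 2 (consume 4 wool): (empty)
After 3 (gather 4 iron): iron=4
After 4 (craft bucket): bucket=1 iron=2
After 5 (craft bucket): bucket=2
After 6 (gather 7 wool): bucket=2 wool=7
After 7 (craft mortar): bucket=2 mortar=1 wool=6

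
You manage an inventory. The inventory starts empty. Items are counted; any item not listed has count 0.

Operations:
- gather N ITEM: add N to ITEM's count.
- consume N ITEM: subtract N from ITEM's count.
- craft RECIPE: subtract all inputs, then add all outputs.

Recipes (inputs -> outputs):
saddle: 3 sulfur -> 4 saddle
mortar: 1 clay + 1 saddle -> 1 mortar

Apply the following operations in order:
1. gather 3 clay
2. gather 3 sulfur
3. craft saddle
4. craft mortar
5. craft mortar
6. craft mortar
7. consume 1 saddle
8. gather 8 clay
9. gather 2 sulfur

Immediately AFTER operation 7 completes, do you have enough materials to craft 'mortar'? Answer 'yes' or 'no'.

After 1 (gather 3 clay): clay=3
After 2 (gather 3 sulfur): clay=3 sulfur=3
After 3 (craft saddle): clay=3 saddle=4
After 4 (craft mortar): clay=2 mortar=1 saddle=3
After 5 (craft mortar): clay=1 mortar=2 saddle=2
After 6 (craft mortar): mortar=3 saddle=1
After 7 (consume 1 saddle): mortar=3

Answer: no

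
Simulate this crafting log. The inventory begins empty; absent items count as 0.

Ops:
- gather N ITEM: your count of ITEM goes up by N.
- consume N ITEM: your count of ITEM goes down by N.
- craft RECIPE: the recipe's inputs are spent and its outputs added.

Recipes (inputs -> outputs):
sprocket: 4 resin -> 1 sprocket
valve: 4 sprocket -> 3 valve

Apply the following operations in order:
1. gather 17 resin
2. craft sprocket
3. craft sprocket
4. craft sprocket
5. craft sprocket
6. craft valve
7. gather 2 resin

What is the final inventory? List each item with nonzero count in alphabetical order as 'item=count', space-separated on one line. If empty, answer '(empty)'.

Answer: resin=3 valve=3

Derivation:
After 1 (gather 17 resin): resin=17
After 2 (craft sprocket): resin=13 sprocket=1
After 3 (craft sprocket): resin=9 sprocket=2
After 4 (craft sprocket): resin=5 sprocket=3
After 5 (craft sprocket): resin=1 sprocket=4
After 6 (craft valve): resin=1 valve=3
After 7 (gather 2 resin): resin=3 valve=3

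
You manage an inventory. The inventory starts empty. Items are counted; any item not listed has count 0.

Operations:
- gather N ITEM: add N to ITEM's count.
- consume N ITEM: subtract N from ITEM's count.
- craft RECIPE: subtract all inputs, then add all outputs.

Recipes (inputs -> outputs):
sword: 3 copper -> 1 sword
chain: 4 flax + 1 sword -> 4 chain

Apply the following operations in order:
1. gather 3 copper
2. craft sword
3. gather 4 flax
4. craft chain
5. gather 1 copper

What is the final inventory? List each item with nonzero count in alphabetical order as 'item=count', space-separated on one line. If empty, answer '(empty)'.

Answer: chain=4 copper=1

Derivation:
After 1 (gather 3 copper): copper=3
After 2 (craft sword): sword=1
After 3 (gather 4 flax): flax=4 sword=1
After 4 (craft chain): chain=4
After 5 (gather 1 copper): chain=4 copper=1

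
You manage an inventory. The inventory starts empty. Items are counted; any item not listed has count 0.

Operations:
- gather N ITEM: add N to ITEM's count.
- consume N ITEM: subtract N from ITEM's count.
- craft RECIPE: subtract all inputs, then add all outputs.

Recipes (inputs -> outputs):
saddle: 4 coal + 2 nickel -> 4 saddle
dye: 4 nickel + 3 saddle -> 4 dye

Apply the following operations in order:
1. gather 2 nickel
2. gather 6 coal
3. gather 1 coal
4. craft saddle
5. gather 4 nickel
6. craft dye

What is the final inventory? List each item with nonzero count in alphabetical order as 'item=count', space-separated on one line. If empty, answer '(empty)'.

After 1 (gather 2 nickel): nickel=2
After 2 (gather 6 coal): coal=6 nickel=2
After 3 (gather 1 coal): coal=7 nickel=2
After 4 (craft saddle): coal=3 saddle=4
After 5 (gather 4 nickel): coal=3 nickel=4 saddle=4
After 6 (craft dye): coal=3 dye=4 saddle=1

Answer: coal=3 dye=4 saddle=1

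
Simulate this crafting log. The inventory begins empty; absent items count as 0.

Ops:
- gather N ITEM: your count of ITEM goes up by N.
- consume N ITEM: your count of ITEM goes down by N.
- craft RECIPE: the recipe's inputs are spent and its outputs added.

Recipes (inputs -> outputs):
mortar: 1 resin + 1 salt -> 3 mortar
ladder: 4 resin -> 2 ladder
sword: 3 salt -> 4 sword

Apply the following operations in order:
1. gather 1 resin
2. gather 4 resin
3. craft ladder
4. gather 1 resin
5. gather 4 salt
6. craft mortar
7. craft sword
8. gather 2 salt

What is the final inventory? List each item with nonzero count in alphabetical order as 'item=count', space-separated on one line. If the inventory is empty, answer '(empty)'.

Answer: ladder=2 mortar=3 resin=1 salt=2 sword=4

Derivation:
After 1 (gather 1 resin): resin=1
After 2 (gather 4 resin): resin=5
After 3 (craft ladder): ladder=2 resin=1
After 4 (gather 1 resin): ladder=2 resin=2
After 5 (gather 4 salt): ladder=2 resin=2 salt=4
After 6 (craft mortar): ladder=2 mortar=3 resin=1 salt=3
After 7 (craft sword): ladder=2 mortar=3 resin=1 sword=4
After 8 (gather 2 salt): ladder=2 mortar=3 resin=1 salt=2 sword=4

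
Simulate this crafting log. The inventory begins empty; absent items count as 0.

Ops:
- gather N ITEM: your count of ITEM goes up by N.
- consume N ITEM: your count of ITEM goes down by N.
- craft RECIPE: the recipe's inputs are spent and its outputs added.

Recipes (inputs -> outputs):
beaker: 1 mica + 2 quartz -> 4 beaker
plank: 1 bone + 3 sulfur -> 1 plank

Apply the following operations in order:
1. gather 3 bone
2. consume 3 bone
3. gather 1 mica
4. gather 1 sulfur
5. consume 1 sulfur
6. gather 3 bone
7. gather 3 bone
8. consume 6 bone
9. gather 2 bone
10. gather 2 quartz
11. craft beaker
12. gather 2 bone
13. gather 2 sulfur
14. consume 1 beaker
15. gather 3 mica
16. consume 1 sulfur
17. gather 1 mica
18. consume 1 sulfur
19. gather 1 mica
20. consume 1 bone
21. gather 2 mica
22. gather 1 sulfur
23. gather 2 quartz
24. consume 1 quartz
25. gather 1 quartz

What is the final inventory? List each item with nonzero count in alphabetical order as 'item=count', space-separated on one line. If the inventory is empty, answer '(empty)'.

After 1 (gather 3 bone): bone=3
After 2 (consume 3 bone): (empty)
After 3 (gather 1 mica): mica=1
After 4 (gather 1 sulfur): mica=1 sulfur=1
After 5 (consume 1 sulfur): mica=1
After 6 (gather 3 bone): bone=3 mica=1
After 7 (gather 3 bone): bone=6 mica=1
After 8 (consume 6 bone): mica=1
After 9 (gather 2 bone): bone=2 mica=1
After 10 (gather 2 quartz): bone=2 mica=1 quartz=2
After 11 (craft beaker): beaker=4 bone=2
After 12 (gather 2 bone): beaker=4 bone=4
After 13 (gather 2 sulfur): beaker=4 bone=4 sulfur=2
After 14 (consume 1 beaker): beaker=3 bone=4 sulfur=2
After 15 (gather 3 mica): beaker=3 bone=4 mica=3 sulfur=2
After 16 (consume 1 sulfur): beaker=3 bone=4 mica=3 sulfur=1
After 17 (gather 1 mica): beaker=3 bone=4 mica=4 sulfur=1
After 18 (consume 1 sulfur): beaker=3 bone=4 mica=4
After 19 (gather 1 mica): beaker=3 bone=4 mica=5
After 20 (consume 1 bone): beaker=3 bone=3 mica=5
After 21 (gather 2 mica): beaker=3 bone=3 mica=7
After 22 (gather 1 sulfur): beaker=3 bone=3 mica=7 sulfur=1
After 23 (gather 2 quartz): beaker=3 bone=3 mica=7 quartz=2 sulfur=1
After 24 (consume 1 quartz): beaker=3 bone=3 mica=7 quartz=1 sulfur=1
After 25 (gather 1 quartz): beaker=3 bone=3 mica=7 quartz=2 sulfur=1

Answer: beaker=3 bone=3 mica=7 quartz=2 sulfur=1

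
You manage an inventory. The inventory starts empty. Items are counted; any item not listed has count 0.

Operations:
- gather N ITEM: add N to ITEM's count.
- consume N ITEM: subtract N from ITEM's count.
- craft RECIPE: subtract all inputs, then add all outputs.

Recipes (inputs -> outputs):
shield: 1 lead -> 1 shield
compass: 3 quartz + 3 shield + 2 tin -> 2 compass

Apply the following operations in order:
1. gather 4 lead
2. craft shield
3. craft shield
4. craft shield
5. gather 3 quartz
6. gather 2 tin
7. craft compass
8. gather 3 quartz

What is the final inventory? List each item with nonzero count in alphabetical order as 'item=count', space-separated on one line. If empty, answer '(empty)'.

Answer: compass=2 lead=1 quartz=3

Derivation:
After 1 (gather 4 lead): lead=4
After 2 (craft shield): lead=3 shield=1
After 3 (craft shield): lead=2 shield=2
After 4 (craft shield): lead=1 shield=3
After 5 (gather 3 quartz): lead=1 quartz=3 shield=3
After 6 (gather 2 tin): lead=1 quartz=3 shield=3 tin=2
After 7 (craft compass): compass=2 lead=1
After 8 (gather 3 quartz): compass=2 lead=1 quartz=3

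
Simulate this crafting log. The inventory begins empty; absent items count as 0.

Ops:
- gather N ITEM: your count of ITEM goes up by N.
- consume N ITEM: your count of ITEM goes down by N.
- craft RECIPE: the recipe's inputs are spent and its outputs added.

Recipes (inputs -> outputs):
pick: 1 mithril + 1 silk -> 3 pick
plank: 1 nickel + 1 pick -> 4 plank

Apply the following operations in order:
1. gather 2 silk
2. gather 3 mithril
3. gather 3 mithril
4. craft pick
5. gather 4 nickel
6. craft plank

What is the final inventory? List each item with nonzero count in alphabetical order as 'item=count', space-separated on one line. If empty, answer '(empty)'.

Answer: mithril=5 nickel=3 pick=2 plank=4 silk=1

Derivation:
After 1 (gather 2 silk): silk=2
After 2 (gather 3 mithril): mithril=3 silk=2
After 3 (gather 3 mithril): mithril=6 silk=2
After 4 (craft pick): mithril=5 pick=3 silk=1
After 5 (gather 4 nickel): mithril=5 nickel=4 pick=3 silk=1
After 6 (craft plank): mithril=5 nickel=3 pick=2 plank=4 silk=1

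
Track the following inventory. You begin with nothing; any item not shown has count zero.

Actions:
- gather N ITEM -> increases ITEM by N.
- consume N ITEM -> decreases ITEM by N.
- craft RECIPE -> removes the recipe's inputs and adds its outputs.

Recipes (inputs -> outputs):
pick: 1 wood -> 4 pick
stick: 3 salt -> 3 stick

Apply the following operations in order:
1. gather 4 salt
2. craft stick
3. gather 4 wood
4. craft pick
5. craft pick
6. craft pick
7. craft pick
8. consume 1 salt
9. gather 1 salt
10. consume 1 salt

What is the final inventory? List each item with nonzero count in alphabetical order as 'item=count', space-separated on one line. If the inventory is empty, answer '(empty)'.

Answer: pick=16 stick=3

Derivation:
After 1 (gather 4 salt): salt=4
After 2 (craft stick): salt=1 stick=3
After 3 (gather 4 wood): salt=1 stick=3 wood=4
After 4 (craft pick): pick=4 salt=1 stick=3 wood=3
After 5 (craft pick): pick=8 salt=1 stick=3 wood=2
After 6 (craft pick): pick=12 salt=1 stick=3 wood=1
After 7 (craft pick): pick=16 salt=1 stick=3
After 8 (consume 1 salt): pick=16 stick=3
After 9 (gather 1 salt): pick=16 salt=1 stick=3
After 10 (consume 1 salt): pick=16 stick=3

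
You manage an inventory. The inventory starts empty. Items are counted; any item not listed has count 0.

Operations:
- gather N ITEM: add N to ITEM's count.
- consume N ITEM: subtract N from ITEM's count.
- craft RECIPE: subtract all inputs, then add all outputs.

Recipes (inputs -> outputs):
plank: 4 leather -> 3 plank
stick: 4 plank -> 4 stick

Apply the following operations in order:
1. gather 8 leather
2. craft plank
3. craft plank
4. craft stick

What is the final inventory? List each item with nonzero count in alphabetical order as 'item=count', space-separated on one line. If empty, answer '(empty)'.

Answer: plank=2 stick=4

Derivation:
After 1 (gather 8 leather): leather=8
After 2 (craft plank): leather=4 plank=3
After 3 (craft plank): plank=6
After 4 (craft stick): plank=2 stick=4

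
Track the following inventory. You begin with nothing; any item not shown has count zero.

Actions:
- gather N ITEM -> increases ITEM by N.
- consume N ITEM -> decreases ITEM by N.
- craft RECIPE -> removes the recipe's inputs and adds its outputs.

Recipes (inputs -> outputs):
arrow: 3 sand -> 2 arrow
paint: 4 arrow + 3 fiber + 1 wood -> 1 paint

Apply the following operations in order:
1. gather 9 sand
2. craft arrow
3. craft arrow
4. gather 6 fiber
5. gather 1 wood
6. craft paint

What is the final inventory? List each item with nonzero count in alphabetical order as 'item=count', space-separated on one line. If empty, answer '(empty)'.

After 1 (gather 9 sand): sand=9
After 2 (craft arrow): arrow=2 sand=6
After 3 (craft arrow): arrow=4 sand=3
After 4 (gather 6 fiber): arrow=4 fiber=6 sand=3
After 5 (gather 1 wood): arrow=4 fiber=6 sand=3 wood=1
After 6 (craft paint): fiber=3 paint=1 sand=3

Answer: fiber=3 paint=1 sand=3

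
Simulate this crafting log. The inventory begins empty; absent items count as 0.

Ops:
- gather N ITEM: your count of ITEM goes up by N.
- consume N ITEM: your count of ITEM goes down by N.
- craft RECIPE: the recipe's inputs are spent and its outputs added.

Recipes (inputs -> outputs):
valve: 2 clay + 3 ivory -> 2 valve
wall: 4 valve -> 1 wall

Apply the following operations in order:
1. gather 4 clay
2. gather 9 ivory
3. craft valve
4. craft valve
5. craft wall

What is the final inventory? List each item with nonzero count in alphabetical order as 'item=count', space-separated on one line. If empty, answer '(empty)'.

After 1 (gather 4 clay): clay=4
After 2 (gather 9 ivory): clay=4 ivory=9
After 3 (craft valve): clay=2 ivory=6 valve=2
After 4 (craft valve): ivory=3 valve=4
After 5 (craft wall): ivory=3 wall=1

Answer: ivory=3 wall=1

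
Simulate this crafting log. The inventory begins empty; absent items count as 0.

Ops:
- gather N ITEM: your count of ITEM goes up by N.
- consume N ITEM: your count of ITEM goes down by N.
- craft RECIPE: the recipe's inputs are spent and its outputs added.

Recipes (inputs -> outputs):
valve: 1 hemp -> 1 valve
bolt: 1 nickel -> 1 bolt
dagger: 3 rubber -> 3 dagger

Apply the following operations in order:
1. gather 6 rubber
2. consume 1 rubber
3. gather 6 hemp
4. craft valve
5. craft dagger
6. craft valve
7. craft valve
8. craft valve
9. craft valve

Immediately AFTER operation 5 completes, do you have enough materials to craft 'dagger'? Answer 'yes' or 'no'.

After 1 (gather 6 rubber): rubber=6
After 2 (consume 1 rubber): rubber=5
After 3 (gather 6 hemp): hemp=6 rubber=5
After 4 (craft valve): hemp=5 rubber=5 valve=1
After 5 (craft dagger): dagger=3 hemp=5 rubber=2 valve=1

Answer: no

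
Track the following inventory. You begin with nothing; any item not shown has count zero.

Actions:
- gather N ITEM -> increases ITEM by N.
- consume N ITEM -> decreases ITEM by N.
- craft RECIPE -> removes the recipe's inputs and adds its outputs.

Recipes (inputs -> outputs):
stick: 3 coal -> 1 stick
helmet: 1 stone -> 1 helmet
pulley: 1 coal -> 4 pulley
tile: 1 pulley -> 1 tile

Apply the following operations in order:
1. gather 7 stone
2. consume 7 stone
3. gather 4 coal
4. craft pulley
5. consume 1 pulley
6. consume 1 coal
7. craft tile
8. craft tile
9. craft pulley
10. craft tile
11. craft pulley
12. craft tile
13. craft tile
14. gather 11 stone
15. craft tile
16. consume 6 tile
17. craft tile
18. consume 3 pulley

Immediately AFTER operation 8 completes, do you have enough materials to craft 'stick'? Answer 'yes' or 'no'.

Answer: no

Derivation:
After 1 (gather 7 stone): stone=7
After 2 (consume 7 stone): (empty)
After 3 (gather 4 coal): coal=4
After 4 (craft pulley): coal=3 pulley=4
After 5 (consume 1 pulley): coal=3 pulley=3
After 6 (consume 1 coal): coal=2 pulley=3
After 7 (craft tile): coal=2 pulley=2 tile=1
After 8 (craft tile): coal=2 pulley=1 tile=2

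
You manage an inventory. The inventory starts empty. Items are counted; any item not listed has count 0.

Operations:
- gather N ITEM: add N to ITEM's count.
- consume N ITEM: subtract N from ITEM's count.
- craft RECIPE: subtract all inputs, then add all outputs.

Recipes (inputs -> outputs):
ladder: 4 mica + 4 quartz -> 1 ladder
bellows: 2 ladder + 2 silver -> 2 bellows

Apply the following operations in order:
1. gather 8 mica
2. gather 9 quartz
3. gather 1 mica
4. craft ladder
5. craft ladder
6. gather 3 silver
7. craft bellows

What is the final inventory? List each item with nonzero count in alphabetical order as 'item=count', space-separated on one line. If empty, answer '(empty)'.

After 1 (gather 8 mica): mica=8
After 2 (gather 9 quartz): mica=8 quartz=9
After 3 (gather 1 mica): mica=9 quartz=9
After 4 (craft ladder): ladder=1 mica=5 quartz=5
After 5 (craft ladder): ladder=2 mica=1 quartz=1
After 6 (gather 3 silver): ladder=2 mica=1 quartz=1 silver=3
After 7 (craft bellows): bellows=2 mica=1 quartz=1 silver=1

Answer: bellows=2 mica=1 quartz=1 silver=1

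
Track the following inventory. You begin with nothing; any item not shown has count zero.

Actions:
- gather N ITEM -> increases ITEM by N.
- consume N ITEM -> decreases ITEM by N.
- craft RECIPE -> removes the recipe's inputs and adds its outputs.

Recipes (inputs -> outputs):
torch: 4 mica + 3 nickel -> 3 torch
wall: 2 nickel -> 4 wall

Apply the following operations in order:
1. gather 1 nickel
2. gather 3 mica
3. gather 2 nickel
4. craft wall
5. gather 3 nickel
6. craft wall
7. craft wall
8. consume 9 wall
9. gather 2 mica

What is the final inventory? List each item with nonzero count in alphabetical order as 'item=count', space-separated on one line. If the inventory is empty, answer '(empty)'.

Answer: mica=5 wall=3

Derivation:
After 1 (gather 1 nickel): nickel=1
After 2 (gather 3 mica): mica=3 nickel=1
After 3 (gather 2 nickel): mica=3 nickel=3
After 4 (craft wall): mica=3 nickel=1 wall=4
After 5 (gather 3 nickel): mica=3 nickel=4 wall=4
After 6 (craft wall): mica=3 nickel=2 wall=8
After 7 (craft wall): mica=3 wall=12
After 8 (consume 9 wall): mica=3 wall=3
After 9 (gather 2 mica): mica=5 wall=3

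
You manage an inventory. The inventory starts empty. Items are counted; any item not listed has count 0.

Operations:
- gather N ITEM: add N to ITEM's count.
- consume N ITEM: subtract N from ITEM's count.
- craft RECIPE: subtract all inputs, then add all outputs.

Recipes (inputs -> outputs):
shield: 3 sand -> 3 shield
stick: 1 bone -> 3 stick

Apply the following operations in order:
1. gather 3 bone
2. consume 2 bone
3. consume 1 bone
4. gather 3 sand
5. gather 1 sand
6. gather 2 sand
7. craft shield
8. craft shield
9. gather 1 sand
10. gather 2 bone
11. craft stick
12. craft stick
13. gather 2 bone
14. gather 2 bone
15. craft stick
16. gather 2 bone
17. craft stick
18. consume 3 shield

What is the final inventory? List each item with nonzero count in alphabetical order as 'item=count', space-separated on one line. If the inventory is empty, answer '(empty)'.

After 1 (gather 3 bone): bone=3
After 2 (consume 2 bone): bone=1
After 3 (consume 1 bone): (empty)
After 4 (gather 3 sand): sand=3
After 5 (gather 1 sand): sand=4
After 6 (gather 2 sand): sand=6
After 7 (craft shield): sand=3 shield=3
After 8 (craft shield): shield=6
After 9 (gather 1 sand): sand=1 shield=6
After 10 (gather 2 bone): bone=2 sand=1 shield=6
After 11 (craft stick): bone=1 sand=1 shield=6 stick=3
After 12 (craft stick): sand=1 shield=6 stick=6
After 13 (gather 2 bone): bone=2 sand=1 shield=6 stick=6
After 14 (gather 2 bone): bone=4 sand=1 shield=6 stick=6
After 15 (craft stick): bone=3 sand=1 shield=6 stick=9
After 16 (gather 2 bone): bone=5 sand=1 shield=6 stick=9
After 17 (craft stick): bone=4 sand=1 shield=6 stick=12
After 18 (consume 3 shield): bone=4 sand=1 shield=3 stick=12

Answer: bone=4 sand=1 shield=3 stick=12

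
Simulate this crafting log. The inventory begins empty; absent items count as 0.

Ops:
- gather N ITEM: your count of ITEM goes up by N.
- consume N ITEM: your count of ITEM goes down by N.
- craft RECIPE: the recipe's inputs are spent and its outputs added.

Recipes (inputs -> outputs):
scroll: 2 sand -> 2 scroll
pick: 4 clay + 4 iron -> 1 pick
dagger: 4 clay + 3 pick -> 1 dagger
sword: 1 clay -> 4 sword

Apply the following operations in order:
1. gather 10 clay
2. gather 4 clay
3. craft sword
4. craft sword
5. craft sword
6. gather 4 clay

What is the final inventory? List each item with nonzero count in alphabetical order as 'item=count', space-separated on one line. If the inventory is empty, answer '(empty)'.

After 1 (gather 10 clay): clay=10
After 2 (gather 4 clay): clay=14
After 3 (craft sword): clay=13 sword=4
After 4 (craft sword): clay=12 sword=8
After 5 (craft sword): clay=11 sword=12
After 6 (gather 4 clay): clay=15 sword=12

Answer: clay=15 sword=12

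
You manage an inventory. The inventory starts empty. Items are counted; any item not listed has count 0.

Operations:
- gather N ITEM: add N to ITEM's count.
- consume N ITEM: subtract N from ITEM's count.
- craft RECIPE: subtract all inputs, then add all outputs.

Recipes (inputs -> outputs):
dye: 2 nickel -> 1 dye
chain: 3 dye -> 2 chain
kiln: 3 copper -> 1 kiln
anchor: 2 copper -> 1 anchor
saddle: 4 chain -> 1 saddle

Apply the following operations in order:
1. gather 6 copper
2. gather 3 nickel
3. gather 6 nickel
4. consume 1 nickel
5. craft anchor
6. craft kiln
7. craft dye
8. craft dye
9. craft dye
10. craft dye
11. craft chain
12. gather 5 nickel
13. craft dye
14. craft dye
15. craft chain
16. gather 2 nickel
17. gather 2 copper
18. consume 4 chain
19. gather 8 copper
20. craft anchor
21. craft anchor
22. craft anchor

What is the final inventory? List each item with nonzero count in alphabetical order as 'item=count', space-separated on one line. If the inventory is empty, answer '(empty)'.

After 1 (gather 6 copper): copper=6
After 2 (gather 3 nickel): copper=6 nickel=3
After 3 (gather 6 nickel): copper=6 nickel=9
After 4 (consume 1 nickel): copper=6 nickel=8
After 5 (craft anchor): anchor=1 copper=4 nickel=8
After 6 (craft kiln): anchor=1 copper=1 kiln=1 nickel=8
After 7 (craft dye): anchor=1 copper=1 dye=1 kiln=1 nickel=6
After 8 (craft dye): anchor=1 copper=1 dye=2 kiln=1 nickel=4
After 9 (craft dye): anchor=1 copper=1 dye=3 kiln=1 nickel=2
After 10 (craft dye): anchor=1 copper=1 dye=4 kiln=1
After 11 (craft chain): anchor=1 chain=2 copper=1 dye=1 kiln=1
After 12 (gather 5 nickel): anchor=1 chain=2 copper=1 dye=1 kiln=1 nickel=5
After 13 (craft dye): anchor=1 chain=2 copper=1 dye=2 kiln=1 nickel=3
After 14 (craft dye): anchor=1 chain=2 copper=1 dye=3 kiln=1 nickel=1
After 15 (craft chain): anchor=1 chain=4 copper=1 kiln=1 nickel=1
After 16 (gather 2 nickel): anchor=1 chain=4 copper=1 kiln=1 nickel=3
After 17 (gather 2 copper): anchor=1 chain=4 copper=3 kiln=1 nickel=3
After 18 (consume 4 chain): anchor=1 copper=3 kiln=1 nickel=3
After 19 (gather 8 copper): anchor=1 copper=11 kiln=1 nickel=3
After 20 (craft anchor): anchor=2 copper=9 kiln=1 nickel=3
After 21 (craft anchor): anchor=3 copper=7 kiln=1 nickel=3
After 22 (craft anchor): anchor=4 copper=5 kiln=1 nickel=3

Answer: anchor=4 copper=5 kiln=1 nickel=3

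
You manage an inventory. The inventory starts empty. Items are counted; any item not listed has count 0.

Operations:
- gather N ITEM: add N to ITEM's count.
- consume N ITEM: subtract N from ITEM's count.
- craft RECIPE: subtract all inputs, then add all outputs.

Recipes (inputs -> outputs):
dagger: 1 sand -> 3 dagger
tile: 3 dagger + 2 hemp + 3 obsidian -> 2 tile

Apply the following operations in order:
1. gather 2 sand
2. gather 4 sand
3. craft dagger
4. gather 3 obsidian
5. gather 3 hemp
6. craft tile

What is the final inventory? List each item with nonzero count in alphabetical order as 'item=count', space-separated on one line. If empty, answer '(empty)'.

After 1 (gather 2 sand): sand=2
After 2 (gather 4 sand): sand=6
After 3 (craft dagger): dagger=3 sand=5
After 4 (gather 3 obsidian): dagger=3 obsidian=3 sand=5
After 5 (gather 3 hemp): dagger=3 hemp=3 obsidian=3 sand=5
After 6 (craft tile): hemp=1 sand=5 tile=2

Answer: hemp=1 sand=5 tile=2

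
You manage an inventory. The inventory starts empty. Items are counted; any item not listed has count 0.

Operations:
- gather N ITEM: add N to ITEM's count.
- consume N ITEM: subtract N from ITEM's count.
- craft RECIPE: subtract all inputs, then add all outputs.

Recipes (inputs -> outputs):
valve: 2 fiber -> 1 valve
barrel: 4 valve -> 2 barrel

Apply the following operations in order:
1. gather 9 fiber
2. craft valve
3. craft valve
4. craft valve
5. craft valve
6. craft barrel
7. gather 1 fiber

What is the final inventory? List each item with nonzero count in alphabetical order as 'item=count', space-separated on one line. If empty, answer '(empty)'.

After 1 (gather 9 fiber): fiber=9
After 2 (craft valve): fiber=7 valve=1
After 3 (craft valve): fiber=5 valve=2
After 4 (craft valve): fiber=3 valve=3
After 5 (craft valve): fiber=1 valve=4
After 6 (craft barrel): barrel=2 fiber=1
After 7 (gather 1 fiber): barrel=2 fiber=2

Answer: barrel=2 fiber=2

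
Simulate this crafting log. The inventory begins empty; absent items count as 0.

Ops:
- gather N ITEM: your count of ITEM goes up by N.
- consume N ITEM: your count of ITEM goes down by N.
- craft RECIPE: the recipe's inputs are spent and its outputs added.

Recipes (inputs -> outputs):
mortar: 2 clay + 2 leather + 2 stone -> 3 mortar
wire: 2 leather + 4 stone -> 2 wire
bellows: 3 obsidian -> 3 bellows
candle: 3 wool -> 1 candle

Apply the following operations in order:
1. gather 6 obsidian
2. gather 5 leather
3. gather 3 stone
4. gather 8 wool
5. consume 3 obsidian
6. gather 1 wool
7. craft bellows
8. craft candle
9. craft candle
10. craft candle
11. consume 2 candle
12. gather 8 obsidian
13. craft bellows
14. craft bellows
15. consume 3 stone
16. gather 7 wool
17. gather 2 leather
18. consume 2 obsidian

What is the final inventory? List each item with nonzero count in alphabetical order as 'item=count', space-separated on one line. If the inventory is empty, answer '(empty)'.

Answer: bellows=9 candle=1 leather=7 wool=7

Derivation:
After 1 (gather 6 obsidian): obsidian=6
After 2 (gather 5 leather): leather=5 obsidian=6
After 3 (gather 3 stone): leather=5 obsidian=6 stone=3
After 4 (gather 8 wool): leather=5 obsidian=6 stone=3 wool=8
After 5 (consume 3 obsidian): leather=5 obsidian=3 stone=3 wool=8
After 6 (gather 1 wool): leather=5 obsidian=3 stone=3 wool=9
After 7 (craft bellows): bellows=3 leather=5 stone=3 wool=9
After 8 (craft candle): bellows=3 candle=1 leather=5 stone=3 wool=6
After 9 (craft candle): bellows=3 candle=2 leather=5 stone=3 wool=3
After 10 (craft candle): bellows=3 candle=3 leather=5 stone=3
After 11 (consume 2 candle): bellows=3 candle=1 leather=5 stone=3
After 12 (gather 8 obsidian): bellows=3 candle=1 leather=5 obsidian=8 stone=3
After 13 (craft bellows): bellows=6 candle=1 leather=5 obsidian=5 stone=3
After 14 (craft bellows): bellows=9 candle=1 leather=5 obsidian=2 stone=3
After 15 (consume 3 stone): bellows=9 candle=1 leather=5 obsidian=2
After 16 (gather 7 wool): bellows=9 candle=1 leather=5 obsidian=2 wool=7
After 17 (gather 2 leather): bellows=9 candle=1 leather=7 obsidian=2 wool=7
After 18 (consume 2 obsidian): bellows=9 candle=1 leather=7 wool=7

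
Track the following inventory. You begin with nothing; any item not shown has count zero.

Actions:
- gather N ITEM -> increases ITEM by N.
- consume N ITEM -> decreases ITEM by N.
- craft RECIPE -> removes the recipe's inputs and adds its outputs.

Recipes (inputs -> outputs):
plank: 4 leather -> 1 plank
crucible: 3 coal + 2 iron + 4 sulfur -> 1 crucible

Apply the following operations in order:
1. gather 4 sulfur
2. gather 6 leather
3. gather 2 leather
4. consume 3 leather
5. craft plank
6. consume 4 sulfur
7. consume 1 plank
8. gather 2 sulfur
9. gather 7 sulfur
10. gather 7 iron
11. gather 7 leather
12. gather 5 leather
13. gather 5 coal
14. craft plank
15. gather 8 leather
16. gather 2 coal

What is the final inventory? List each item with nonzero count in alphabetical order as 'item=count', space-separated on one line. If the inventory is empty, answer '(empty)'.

After 1 (gather 4 sulfur): sulfur=4
After 2 (gather 6 leather): leather=6 sulfur=4
After 3 (gather 2 leather): leather=8 sulfur=4
After 4 (consume 3 leather): leather=5 sulfur=4
After 5 (craft plank): leather=1 plank=1 sulfur=4
After 6 (consume 4 sulfur): leather=1 plank=1
After 7 (consume 1 plank): leather=1
After 8 (gather 2 sulfur): leather=1 sulfur=2
After 9 (gather 7 sulfur): leather=1 sulfur=9
After 10 (gather 7 iron): iron=7 leather=1 sulfur=9
After 11 (gather 7 leather): iron=7 leather=8 sulfur=9
After 12 (gather 5 leather): iron=7 leather=13 sulfur=9
After 13 (gather 5 coal): coal=5 iron=7 leather=13 sulfur=9
After 14 (craft plank): coal=5 iron=7 leather=9 plank=1 sulfur=9
After 15 (gather 8 leather): coal=5 iron=7 leather=17 plank=1 sulfur=9
After 16 (gather 2 coal): coal=7 iron=7 leather=17 plank=1 sulfur=9

Answer: coal=7 iron=7 leather=17 plank=1 sulfur=9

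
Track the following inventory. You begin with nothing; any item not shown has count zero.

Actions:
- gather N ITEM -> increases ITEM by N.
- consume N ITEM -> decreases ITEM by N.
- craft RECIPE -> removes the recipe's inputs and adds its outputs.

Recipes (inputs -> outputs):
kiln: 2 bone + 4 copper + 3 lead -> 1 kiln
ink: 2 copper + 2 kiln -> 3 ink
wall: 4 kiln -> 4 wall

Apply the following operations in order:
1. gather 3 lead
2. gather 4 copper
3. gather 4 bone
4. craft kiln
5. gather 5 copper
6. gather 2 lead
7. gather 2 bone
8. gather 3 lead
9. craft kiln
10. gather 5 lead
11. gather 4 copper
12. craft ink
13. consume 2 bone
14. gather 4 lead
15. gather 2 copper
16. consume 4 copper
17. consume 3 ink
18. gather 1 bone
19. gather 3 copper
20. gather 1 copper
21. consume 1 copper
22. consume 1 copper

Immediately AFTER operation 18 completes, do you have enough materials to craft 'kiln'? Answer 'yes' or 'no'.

Answer: no

Derivation:
After 1 (gather 3 lead): lead=3
After 2 (gather 4 copper): copper=4 lead=3
After 3 (gather 4 bone): bone=4 copper=4 lead=3
After 4 (craft kiln): bone=2 kiln=1
After 5 (gather 5 copper): bone=2 copper=5 kiln=1
After 6 (gather 2 lead): bone=2 copper=5 kiln=1 lead=2
After 7 (gather 2 bone): bone=4 copper=5 kiln=1 lead=2
After 8 (gather 3 lead): bone=4 copper=5 kiln=1 lead=5
After 9 (craft kiln): bone=2 copper=1 kiln=2 lead=2
After 10 (gather 5 lead): bone=2 copper=1 kiln=2 lead=7
After 11 (gather 4 copper): bone=2 copper=5 kiln=2 lead=7
After 12 (craft ink): bone=2 copper=3 ink=3 lead=7
After 13 (consume 2 bone): copper=3 ink=3 lead=7
After 14 (gather 4 lead): copper=3 ink=3 lead=11
After 15 (gather 2 copper): copper=5 ink=3 lead=11
After 16 (consume 4 copper): copper=1 ink=3 lead=11
After 17 (consume 3 ink): copper=1 lead=11
After 18 (gather 1 bone): bone=1 copper=1 lead=11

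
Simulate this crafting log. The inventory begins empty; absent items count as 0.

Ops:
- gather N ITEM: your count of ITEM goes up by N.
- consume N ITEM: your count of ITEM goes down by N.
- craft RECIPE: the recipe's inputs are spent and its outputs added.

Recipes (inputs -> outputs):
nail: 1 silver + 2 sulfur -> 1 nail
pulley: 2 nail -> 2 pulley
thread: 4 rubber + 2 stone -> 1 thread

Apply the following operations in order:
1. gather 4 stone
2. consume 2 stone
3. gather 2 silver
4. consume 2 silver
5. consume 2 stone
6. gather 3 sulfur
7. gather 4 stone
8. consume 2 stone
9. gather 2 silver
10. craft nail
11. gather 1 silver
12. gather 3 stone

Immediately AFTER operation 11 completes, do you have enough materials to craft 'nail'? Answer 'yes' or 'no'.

Answer: no

Derivation:
After 1 (gather 4 stone): stone=4
After 2 (consume 2 stone): stone=2
After 3 (gather 2 silver): silver=2 stone=2
After 4 (consume 2 silver): stone=2
After 5 (consume 2 stone): (empty)
After 6 (gather 3 sulfur): sulfur=3
After 7 (gather 4 stone): stone=4 sulfur=3
After 8 (consume 2 stone): stone=2 sulfur=3
After 9 (gather 2 silver): silver=2 stone=2 sulfur=3
After 10 (craft nail): nail=1 silver=1 stone=2 sulfur=1
After 11 (gather 1 silver): nail=1 silver=2 stone=2 sulfur=1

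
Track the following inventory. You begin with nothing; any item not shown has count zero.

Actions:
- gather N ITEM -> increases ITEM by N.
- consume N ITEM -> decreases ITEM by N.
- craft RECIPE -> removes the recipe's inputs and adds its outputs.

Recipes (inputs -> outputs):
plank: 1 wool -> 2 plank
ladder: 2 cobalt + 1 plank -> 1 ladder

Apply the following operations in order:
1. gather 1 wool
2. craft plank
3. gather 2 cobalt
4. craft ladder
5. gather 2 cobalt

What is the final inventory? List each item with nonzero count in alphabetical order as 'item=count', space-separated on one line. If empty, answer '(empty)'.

After 1 (gather 1 wool): wool=1
After 2 (craft plank): plank=2
After 3 (gather 2 cobalt): cobalt=2 plank=2
After 4 (craft ladder): ladder=1 plank=1
After 5 (gather 2 cobalt): cobalt=2 ladder=1 plank=1

Answer: cobalt=2 ladder=1 plank=1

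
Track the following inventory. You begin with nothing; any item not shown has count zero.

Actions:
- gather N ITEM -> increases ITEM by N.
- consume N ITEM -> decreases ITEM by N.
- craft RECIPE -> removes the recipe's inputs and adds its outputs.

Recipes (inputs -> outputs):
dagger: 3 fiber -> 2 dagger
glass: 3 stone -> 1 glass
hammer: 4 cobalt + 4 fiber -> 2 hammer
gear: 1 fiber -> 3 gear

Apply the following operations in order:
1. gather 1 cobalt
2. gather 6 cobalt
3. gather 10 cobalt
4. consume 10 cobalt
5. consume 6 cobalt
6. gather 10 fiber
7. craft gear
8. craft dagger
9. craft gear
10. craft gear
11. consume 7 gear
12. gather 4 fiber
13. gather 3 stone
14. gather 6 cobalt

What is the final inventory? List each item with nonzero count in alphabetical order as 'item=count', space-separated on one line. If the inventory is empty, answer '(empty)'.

Answer: cobalt=7 dagger=2 fiber=8 gear=2 stone=3

Derivation:
After 1 (gather 1 cobalt): cobalt=1
After 2 (gather 6 cobalt): cobalt=7
After 3 (gather 10 cobalt): cobalt=17
After 4 (consume 10 cobalt): cobalt=7
After 5 (consume 6 cobalt): cobalt=1
After 6 (gather 10 fiber): cobalt=1 fiber=10
After 7 (craft gear): cobalt=1 fiber=9 gear=3
After 8 (craft dagger): cobalt=1 dagger=2 fiber=6 gear=3
After 9 (craft gear): cobalt=1 dagger=2 fiber=5 gear=6
After 10 (craft gear): cobalt=1 dagger=2 fiber=4 gear=9
After 11 (consume 7 gear): cobalt=1 dagger=2 fiber=4 gear=2
After 12 (gather 4 fiber): cobalt=1 dagger=2 fiber=8 gear=2
After 13 (gather 3 stone): cobalt=1 dagger=2 fiber=8 gear=2 stone=3
After 14 (gather 6 cobalt): cobalt=7 dagger=2 fiber=8 gear=2 stone=3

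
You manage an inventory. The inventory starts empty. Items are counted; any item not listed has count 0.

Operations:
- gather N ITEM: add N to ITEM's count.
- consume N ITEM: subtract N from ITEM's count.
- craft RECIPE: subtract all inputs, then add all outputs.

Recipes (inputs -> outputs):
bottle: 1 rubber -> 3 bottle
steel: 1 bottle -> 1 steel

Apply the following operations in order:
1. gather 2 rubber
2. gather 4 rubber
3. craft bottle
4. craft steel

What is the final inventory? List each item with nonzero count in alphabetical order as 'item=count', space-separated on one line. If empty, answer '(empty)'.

Answer: bottle=2 rubber=5 steel=1

Derivation:
After 1 (gather 2 rubber): rubber=2
After 2 (gather 4 rubber): rubber=6
After 3 (craft bottle): bottle=3 rubber=5
After 4 (craft steel): bottle=2 rubber=5 steel=1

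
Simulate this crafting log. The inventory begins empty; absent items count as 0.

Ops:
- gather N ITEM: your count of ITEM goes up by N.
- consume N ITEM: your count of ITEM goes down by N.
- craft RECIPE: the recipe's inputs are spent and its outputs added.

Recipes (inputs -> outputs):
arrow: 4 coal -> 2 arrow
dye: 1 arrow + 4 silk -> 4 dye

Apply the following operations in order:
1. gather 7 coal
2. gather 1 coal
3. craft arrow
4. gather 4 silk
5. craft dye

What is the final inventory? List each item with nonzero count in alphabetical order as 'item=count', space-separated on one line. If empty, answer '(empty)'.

Answer: arrow=1 coal=4 dye=4

Derivation:
After 1 (gather 7 coal): coal=7
After 2 (gather 1 coal): coal=8
After 3 (craft arrow): arrow=2 coal=4
After 4 (gather 4 silk): arrow=2 coal=4 silk=4
After 5 (craft dye): arrow=1 coal=4 dye=4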